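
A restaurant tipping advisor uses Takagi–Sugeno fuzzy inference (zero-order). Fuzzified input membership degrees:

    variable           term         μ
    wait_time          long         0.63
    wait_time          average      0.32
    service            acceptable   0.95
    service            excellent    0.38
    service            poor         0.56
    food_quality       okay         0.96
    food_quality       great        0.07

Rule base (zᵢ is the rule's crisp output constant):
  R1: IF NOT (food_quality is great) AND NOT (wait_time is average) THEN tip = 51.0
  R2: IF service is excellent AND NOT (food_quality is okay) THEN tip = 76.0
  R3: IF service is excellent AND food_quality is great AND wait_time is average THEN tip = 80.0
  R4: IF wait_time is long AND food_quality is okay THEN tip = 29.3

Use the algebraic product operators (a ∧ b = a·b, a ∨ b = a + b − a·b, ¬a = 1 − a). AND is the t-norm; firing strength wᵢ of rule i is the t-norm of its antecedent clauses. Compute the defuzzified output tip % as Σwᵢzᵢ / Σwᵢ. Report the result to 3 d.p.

R1 (z=51.0): ¬great=1−0.07=0.93, ¬average=1−0.32=0.68; AND[a·b] → w = 0.6324
R2 (z=76.0): excellent=0.38, ¬okay=1−0.96=0.04; AND[a·b] → w = 0.0152
R3 (z=80.0): excellent=0.38, great=0.07, average=0.32; AND[a·b] → w = 0.0085
R4 (z=29.3): long=0.63, okay=0.96; AND[a·b] → w = 0.6048
Weighted average = (0.6324·51.0 + 0.0152·76.0 + 0.0085·80.0 + 0.6048·29.3) / (0.6324 + 0.0152 + 0.0085 + 0.6048)
  = 51.8092 / 1.2609 = 41.089

41.089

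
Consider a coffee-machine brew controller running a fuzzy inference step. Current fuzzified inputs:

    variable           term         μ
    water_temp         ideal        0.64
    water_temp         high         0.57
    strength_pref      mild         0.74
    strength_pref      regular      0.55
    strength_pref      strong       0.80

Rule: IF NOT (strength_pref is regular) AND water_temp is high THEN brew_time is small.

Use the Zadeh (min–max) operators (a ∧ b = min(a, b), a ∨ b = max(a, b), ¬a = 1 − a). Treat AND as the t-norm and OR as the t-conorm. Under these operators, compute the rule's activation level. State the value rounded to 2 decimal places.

firing strength: ¬regular=1−0.55=0.45, high=0.57; AND[min(a, b)] → w = 0.45

0.45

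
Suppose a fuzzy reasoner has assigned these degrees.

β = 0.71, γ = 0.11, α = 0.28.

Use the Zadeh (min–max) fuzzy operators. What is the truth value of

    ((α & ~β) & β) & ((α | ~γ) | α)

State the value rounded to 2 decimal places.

0.28

~β = 1 − 0.71 = 0.29
α & ~β = min(a, b) on (0.28, 0.29) = 0.28
(α & ~β) & β = min(a, b) on (0.28, 0.71) = 0.28
~γ = 1 − 0.11 = 0.89
α | ~γ = max(a, b) on (0.28, 0.89) = 0.89
(α | ~γ) | α = max(a, b) on (0.89, 0.28) = 0.89
((α & ~β) & β) & ((α | ~γ) | α) = min(a, b) on (0.28, 0.89) = 0.28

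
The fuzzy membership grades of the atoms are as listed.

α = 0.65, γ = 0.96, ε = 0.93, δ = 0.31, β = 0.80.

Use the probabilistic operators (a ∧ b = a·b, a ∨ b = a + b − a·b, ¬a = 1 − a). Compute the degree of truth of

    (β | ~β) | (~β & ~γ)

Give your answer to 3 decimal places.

~β = 1 − 0.8000 = 0.2000
β | ~β = a + b − a·b on (0.8000, 0.2000) = 0.8400
~β = 1 − 0.8000 = 0.2000
~γ = 1 − 0.9600 = 0.0400
~β & ~γ = a·b on (0.2000, 0.0400) = 0.0080
(β | ~β) | (~β & ~γ) = a + b − a·b on (0.8400, 0.0080) = 0.8413

0.841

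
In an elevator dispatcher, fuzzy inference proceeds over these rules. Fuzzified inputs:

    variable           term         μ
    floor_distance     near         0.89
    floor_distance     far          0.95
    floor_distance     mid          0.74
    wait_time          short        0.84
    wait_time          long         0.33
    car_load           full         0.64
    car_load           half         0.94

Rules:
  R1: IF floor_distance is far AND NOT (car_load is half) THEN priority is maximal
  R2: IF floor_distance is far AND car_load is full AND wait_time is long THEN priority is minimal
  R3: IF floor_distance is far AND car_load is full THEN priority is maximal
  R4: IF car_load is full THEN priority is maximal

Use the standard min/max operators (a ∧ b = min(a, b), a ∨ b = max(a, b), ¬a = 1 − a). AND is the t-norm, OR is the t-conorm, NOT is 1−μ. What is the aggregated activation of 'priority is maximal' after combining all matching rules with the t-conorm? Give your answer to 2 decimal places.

R1: far=0.95, ¬half=1−0.94=0.06; AND[min(a, b)] → w = 0.06
R2: far=0.95, full=0.64, long=0.33; AND[min(a, b)] → w = 0.33
R3: far=0.95, full=0.64; AND[min(a, b)] → w = 0.64
R4: full=0.64 → w = 0.64
Rules with consequent 'maximal': {R1, R3, R4} → strengths 0.06, 0.64, 0.64
Aggregate via t-conorm [max(a, b)]: 0.64

0.64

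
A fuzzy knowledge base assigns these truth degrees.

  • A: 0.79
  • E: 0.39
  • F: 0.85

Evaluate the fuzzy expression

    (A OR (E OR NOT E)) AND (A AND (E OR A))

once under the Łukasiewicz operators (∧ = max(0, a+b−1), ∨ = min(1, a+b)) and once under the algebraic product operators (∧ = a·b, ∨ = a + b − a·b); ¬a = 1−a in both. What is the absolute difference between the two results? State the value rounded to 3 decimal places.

Under Łukasiewicz:
  NOT E = 1 − 0.39 = 0.61
  E OR NOT E = min(1, a+b) on (0.39, 0.61) = 1.00
  A OR (E OR NOT E) = min(1, a+b) on (0.79, 1.00) = 1.00
  E OR A = min(1, a+b) on (0.39, 0.79) = 1.00
  A AND (E OR A) = max(0, a+b−1) on (0.79, 1.00) = 0.79
  (A OR (E OR NOT E)) AND (A AND (E OR A)) = max(0, a+b−1) on (1.00, 0.79) = 0.79
  → value = 0.7900
Under algebraic product:
  NOT E = 1 − 0.3900 = 0.6100
  E OR NOT E = a + b − a·b on (0.3900, 0.6100) = 0.7621
  A OR (E OR NOT E) = a + b − a·b on (0.7900, 0.7621) = 0.9500
  E OR A = a + b − a·b on (0.3900, 0.7900) = 0.8719
  A AND (E OR A) = a·b on (0.7900, 0.8719) = 0.6888
  (A OR (E OR NOT E)) AND (A AND (E OR A)) = a·b on (0.9500, 0.6888) = 0.6544
  → value = 0.6544
|0.7900 − 0.6544| = 0.136

0.136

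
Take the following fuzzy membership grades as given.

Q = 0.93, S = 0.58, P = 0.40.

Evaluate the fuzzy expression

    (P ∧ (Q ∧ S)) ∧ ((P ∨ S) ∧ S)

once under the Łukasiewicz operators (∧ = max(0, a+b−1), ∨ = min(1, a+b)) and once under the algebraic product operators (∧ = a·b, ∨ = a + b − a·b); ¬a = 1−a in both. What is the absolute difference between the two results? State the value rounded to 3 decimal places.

Under Łukasiewicz:
  Q ∧ S = max(0, a+b−1) on (0.93, 0.58) = 0.51
  P ∧ (Q ∧ S) = max(0, a+b−1) on (0.40, 0.51) = 0.00
  P ∨ S = min(1, a+b) on (0.40, 0.58) = 0.98
  (P ∨ S) ∧ S = max(0, a+b−1) on (0.98, 0.58) = 0.56
  (P ∧ (Q ∧ S)) ∧ ((P ∨ S) ∧ S) = max(0, a+b−1) on (0.00, 0.56) = 0.00
  → value = 0.0000
Under algebraic product:
  Q ∧ S = a·b on (0.9300, 0.5800) = 0.5394
  P ∧ (Q ∧ S) = a·b on (0.4000, 0.5394) = 0.2158
  P ∨ S = a + b − a·b on (0.4000, 0.5800) = 0.7480
  (P ∨ S) ∧ S = a·b on (0.7480, 0.5800) = 0.4338
  (P ∧ (Q ∧ S)) ∧ ((P ∨ S) ∧ S) = a·b on (0.2158, 0.4338) = 0.0936
  → value = 0.0936
|0.0000 − 0.0936| = 0.094

0.094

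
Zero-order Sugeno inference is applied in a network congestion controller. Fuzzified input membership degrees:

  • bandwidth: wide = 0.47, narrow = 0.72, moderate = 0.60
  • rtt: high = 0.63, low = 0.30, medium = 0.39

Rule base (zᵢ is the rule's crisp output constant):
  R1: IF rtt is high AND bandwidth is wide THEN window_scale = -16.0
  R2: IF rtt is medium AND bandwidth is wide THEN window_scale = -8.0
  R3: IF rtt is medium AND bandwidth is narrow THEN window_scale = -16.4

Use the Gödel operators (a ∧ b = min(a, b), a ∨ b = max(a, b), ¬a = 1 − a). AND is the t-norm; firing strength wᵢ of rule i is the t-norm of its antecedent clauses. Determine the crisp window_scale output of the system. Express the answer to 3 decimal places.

-13.629

R1 (z=-16.0): high=0.63, wide=0.47; AND[min(a, b)] → w = 0.47
R2 (z=-8.0): medium=0.39, wide=0.47; AND[min(a, b)] → w = 0.39
R3 (z=-16.4): medium=0.39, narrow=0.72; AND[min(a, b)] → w = 0.39
Weighted average = (0.47·-16.0 + 0.39·-8.0 + 0.39·-16.4) / (0.47 + 0.39 + 0.39)
  = -17.0360 / 1.2500 = -13.629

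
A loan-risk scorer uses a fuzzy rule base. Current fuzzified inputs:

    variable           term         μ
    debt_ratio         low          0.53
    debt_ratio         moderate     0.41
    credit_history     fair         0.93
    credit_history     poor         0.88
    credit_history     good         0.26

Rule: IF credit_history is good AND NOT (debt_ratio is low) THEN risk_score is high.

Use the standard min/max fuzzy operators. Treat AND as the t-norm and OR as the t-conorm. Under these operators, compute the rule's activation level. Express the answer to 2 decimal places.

firing strength: good=0.26, ¬low=1−0.53=0.47; AND[min(a, b)] → w = 0.26

0.26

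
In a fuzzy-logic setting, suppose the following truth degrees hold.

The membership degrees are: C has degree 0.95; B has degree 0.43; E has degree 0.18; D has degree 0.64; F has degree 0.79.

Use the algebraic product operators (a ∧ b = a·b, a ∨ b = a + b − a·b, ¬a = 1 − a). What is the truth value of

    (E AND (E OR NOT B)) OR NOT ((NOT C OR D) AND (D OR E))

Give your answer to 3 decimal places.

NOT B = 1 − 0.4300 = 0.5700
E OR NOT B = a + b − a·b on (0.1800, 0.5700) = 0.6474
E AND (E OR NOT B) = a·b on (0.1800, 0.6474) = 0.1165
NOT C = 1 − 0.9500 = 0.0500
NOT C OR D = a + b − a·b on (0.0500, 0.6400) = 0.6580
D OR E = a + b − a·b on (0.6400, 0.1800) = 0.7048
(NOT C OR D) AND (D OR E) = a·b on (0.6580, 0.7048) = 0.4638
NOT ((NOT C OR D) AND (D OR E)) = 1 − 0.4638 = 0.5362
(E AND (E OR NOT B)) OR NOT ((NOT C OR D) AND (D OR E)) = a + b − a·b on (0.1165, 0.5362) = 0.5903

0.590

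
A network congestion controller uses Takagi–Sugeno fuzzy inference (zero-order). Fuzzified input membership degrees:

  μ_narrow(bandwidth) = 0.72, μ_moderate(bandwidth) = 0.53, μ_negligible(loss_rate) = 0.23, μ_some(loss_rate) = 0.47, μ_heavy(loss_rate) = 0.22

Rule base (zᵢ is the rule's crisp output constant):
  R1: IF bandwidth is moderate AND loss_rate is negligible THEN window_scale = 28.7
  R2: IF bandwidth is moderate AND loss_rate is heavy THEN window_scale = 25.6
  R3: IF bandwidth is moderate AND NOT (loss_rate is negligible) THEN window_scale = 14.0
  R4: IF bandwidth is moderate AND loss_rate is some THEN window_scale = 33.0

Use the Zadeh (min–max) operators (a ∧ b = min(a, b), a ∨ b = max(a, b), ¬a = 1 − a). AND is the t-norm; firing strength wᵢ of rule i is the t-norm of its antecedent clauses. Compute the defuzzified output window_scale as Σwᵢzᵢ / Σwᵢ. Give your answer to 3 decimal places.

R1 (z=28.7): moderate=0.53, negligible=0.23; AND[min(a, b)] → w = 0.23
R2 (z=25.6): moderate=0.53, heavy=0.22; AND[min(a, b)] → w = 0.22
R3 (z=14.0): moderate=0.53, ¬negligible=1−0.23=0.77; AND[min(a, b)] → w = 0.53
R4 (z=33.0): moderate=0.53, some=0.47; AND[min(a, b)] → w = 0.47
Weighted average = (0.23·28.7 + 0.22·25.6 + 0.53·14.0 + 0.47·33.0) / (0.23 + 0.22 + 0.53 + 0.47)
  = 35.1630 / 1.4500 = 24.250

24.250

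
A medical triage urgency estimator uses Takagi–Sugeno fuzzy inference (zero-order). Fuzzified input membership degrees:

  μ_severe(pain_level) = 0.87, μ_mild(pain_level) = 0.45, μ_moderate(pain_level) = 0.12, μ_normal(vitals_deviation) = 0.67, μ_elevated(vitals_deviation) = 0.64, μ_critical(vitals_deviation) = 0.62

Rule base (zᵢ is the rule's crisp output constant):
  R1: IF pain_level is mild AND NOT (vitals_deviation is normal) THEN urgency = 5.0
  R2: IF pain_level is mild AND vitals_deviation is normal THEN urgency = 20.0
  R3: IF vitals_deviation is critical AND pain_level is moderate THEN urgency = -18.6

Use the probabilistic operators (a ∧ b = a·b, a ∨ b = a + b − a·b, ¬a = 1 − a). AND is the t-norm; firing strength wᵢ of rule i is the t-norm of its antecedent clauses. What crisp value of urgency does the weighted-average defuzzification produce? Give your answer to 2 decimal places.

10.28

R1 (z=5.0): mild=0.45, ¬normal=1−0.67=0.33; AND[a·b] → w = 0.1485
R2 (z=20.0): mild=0.45, normal=0.67; AND[a·b] → w = 0.3015
R3 (z=-18.6): critical=0.62, moderate=0.12; AND[a·b] → w = 0.0744
Weighted average = (0.1485·5.0 + 0.3015·20.0 + 0.0744·-18.6) / (0.1485 + 0.3015 + 0.0744)
  = 5.3887 / 0.5244 = 10.28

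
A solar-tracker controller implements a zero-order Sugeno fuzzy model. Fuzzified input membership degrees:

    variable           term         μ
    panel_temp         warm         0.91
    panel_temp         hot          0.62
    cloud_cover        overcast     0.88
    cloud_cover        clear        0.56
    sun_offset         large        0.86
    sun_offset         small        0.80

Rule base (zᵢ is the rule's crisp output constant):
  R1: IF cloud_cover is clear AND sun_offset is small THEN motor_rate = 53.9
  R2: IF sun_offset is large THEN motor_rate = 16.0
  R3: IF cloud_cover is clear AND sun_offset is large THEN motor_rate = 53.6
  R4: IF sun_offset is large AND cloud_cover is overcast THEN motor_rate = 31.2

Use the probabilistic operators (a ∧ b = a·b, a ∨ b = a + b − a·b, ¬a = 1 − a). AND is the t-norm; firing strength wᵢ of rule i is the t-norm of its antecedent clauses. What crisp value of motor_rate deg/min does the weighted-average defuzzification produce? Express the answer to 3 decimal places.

R1 (z=53.9): clear=0.56, small=0.80; AND[a·b] → w = 0.4480
R2 (z=16.0): large=0.86 → w = 0.8600
R3 (z=53.6): clear=0.56, large=0.86; AND[a·b] → w = 0.4816
R4 (z=31.2): large=0.86, overcast=0.88; AND[a·b] → w = 0.7568
Weighted average = (0.4480·53.9 + 0.8600·16.0 + 0.4816·53.6 + 0.7568·31.2) / (0.4480 + 0.8600 + 0.4816 + 0.7568)
  = 87.3331 / 2.5464 = 34.297

34.297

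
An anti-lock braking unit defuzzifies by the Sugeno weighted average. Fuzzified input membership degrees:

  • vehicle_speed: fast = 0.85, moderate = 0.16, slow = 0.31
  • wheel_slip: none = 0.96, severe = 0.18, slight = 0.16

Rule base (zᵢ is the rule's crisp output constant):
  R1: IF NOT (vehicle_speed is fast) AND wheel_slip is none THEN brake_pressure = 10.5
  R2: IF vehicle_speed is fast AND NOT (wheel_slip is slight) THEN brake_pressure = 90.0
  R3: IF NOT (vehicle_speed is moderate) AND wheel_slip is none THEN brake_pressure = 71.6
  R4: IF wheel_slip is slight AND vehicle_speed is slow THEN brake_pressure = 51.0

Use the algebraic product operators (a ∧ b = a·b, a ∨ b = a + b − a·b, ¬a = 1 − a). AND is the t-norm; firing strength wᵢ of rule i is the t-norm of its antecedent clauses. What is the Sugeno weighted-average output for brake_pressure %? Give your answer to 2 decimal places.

R1 (z=10.5): ¬fast=1−0.85=0.15, none=0.96; AND[a·b] → w = 0.1440
R2 (z=90.0): fast=0.85, ¬slight=1−0.16=0.84; AND[a·b] → w = 0.7140
R3 (z=71.6): ¬moderate=1−0.16=0.84, none=0.96; AND[a·b] → w = 0.8064
R4 (z=51.0): slight=0.16, slow=0.31; AND[a·b] → w = 0.0496
Weighted average = (0.1440·10.5 + 0.7140·90.0 + 0.8064·71.6 + 0.0496·51.0) / (0.1440 + 0.7140 + 0.8064 + 0.0496)
  = 126.0398 / 1.7140 = 73.54

73.54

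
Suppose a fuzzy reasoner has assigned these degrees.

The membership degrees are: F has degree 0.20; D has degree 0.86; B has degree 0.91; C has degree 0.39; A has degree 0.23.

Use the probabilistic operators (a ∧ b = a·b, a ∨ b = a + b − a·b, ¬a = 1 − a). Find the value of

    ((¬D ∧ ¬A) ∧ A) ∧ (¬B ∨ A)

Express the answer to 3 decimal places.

0.007

¬D = 1 − 0.8600 = 0.1400
¬A = 1 − 0.2300 = 0.7700
¬D ∧ ¬A = a·b on (0.1400, 0.7700) = 0.1078
(¬D ∧ ¬A) ∧ A = a·b on (0.1078, 0.2300) = 0.0248
¬B = 1 − 0.9100 = 0.0900
¬B ∨ A = a + b − a·b on (0.0900, 0.2300) = 0.2993
((¬D ∧ ¬A) ∧ A) ∧ (¬B ∨ A) = a·b on (0.0248, 0.2993) = 0.0074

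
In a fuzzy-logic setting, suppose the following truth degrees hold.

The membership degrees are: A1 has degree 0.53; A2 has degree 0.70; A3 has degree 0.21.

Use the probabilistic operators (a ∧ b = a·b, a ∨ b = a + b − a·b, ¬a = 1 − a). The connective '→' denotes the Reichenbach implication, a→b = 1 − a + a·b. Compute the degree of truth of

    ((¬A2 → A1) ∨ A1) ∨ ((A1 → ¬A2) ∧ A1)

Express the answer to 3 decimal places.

¬A2 = 1 − 0.7000 = 0.3000
¬A2 → A1  [Reichenbach: 1 − a + a·b] with a=0.3000, b=0.5300 → 0.8590
(¬A2 → A1) ∨ A1 = a + b − a·b on (0.8590, 0.5300) = 0.9337
¬A2 = 1 − 0.7000 = 0.3000
A1 → ¬A2  [Reichenbach: 1 − a + a·b] with a=0.5300, b=0.3000 → 0.6290
(A1 → ¬A2) ∧ A1 = a·b on (0.6290, 0.5300) = 0.3334
((¬A2 → A1) ∨ A1) ∨ ((A1 → ¬A2) ∧ A1) = a + b − a·b on (0.9337, 0.3334) = 0.9558

0.956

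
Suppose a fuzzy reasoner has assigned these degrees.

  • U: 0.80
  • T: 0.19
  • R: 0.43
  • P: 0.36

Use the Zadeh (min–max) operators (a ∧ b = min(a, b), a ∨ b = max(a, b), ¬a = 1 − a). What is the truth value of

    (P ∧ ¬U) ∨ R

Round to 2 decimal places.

0.43

¬U = 1 − 0.80 = 0.20
P ∧ ¬U = min(a, b) on (0.36, 0.20) = 0.20
(P ∧ ¬U) ∨ R = max(a, b) on (0.20, 0.43) = 0.43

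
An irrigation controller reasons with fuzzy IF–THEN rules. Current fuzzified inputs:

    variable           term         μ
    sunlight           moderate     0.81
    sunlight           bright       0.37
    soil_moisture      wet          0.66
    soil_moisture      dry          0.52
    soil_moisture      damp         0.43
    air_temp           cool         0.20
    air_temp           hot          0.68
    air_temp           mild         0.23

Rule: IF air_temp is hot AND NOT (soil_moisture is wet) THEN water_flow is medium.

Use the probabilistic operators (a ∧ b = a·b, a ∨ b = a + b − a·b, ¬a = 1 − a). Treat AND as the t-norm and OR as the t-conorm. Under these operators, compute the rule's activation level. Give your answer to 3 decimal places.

firing strength: hot=0.68, ¬wet=1−0.66=0.34; AND[a·b] → w = 0.2312

0.231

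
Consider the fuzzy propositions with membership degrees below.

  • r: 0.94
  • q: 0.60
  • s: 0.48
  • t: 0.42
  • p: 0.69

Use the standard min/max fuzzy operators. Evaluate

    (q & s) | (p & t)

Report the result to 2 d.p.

0.48

q & s = min(a, b) on (0.60, 0.48) = 0.48
p & t = min(a, b) on (0.69, 0.42) = 0.42
(q & s) | (p & t) = max(a, b) on (0.48, 0.42) = 0.48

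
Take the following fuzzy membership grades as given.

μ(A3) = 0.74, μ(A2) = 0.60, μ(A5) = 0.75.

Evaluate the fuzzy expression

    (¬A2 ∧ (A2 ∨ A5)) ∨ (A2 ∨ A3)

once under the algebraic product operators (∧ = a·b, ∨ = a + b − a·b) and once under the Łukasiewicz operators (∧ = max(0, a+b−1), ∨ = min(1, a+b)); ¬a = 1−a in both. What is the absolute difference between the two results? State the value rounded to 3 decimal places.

Under algebraic product:
  ¬A2 = 1 − 0.6000 = 0.4000
  A2 ∨ A5 = a + b − a·b on (0.6000, 0.7500) = 0.9000
  ¬A2 ∧ (A2 ∨ A5) = a·b on (0.4000, 0.9000) = 0.3600
  A2 ∨ A3 = a + b − a·b on (0.6000, 0.7400) = 0.8960
  (¬A2 ∧ (A2 ∨ A5)) ∨ (A2 ∨ A3) = a + b − a·b on (0.3600, 0.8960) = 0.9334
  → value = 0.9334
Under Łukasiewicz:
  ¬A2 = 1 − 0.60 = 0.40
  A2 ∨ A5 = min(1, a+b) on (0.60, 0.75) = 1.00
  ¬A2 ∧ (A2 ∨ A5) = max(0, a+b−1) on (0.40, 1.00) = 0.40
  A2 ∨ A3 = min(1, a+b) on (0.60, 0.74) = 1.00
  (¬A2 ∧ (A2 ∨ A5)) ∨ (A2 ∨ A3) = min(1, a+b) on (0.40, 1.00) = 1.00
  → value = 1.0000
|0.9334 − 1.0000| = 0.067

0.067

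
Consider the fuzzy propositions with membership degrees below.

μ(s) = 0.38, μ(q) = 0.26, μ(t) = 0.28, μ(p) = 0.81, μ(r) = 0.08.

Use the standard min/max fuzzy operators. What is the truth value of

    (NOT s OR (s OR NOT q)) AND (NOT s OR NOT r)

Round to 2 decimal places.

NOT s = 1 − 0.38 = 0.62
NOT q = 1 − 0.26 = 0.74
s OR NOT q = max(a, b) on (0.38, 0.74) = 0.74
NOT s OR (s OR NOT q) = max(a, b) on (0.62, 0.74) = 0.74
NOT s = 1 − 0.38 = 0.62
NOT r = 1 − 0.08 = 0.92
NOT s OR NOT r = max(a, b) on (0.62, 0.92) = 0.92
(NOT s OR (s OR NOT q)) AND (NOT s OR NOT r) = min(a, b) on (0.74, 0.92) = 0.74

0.74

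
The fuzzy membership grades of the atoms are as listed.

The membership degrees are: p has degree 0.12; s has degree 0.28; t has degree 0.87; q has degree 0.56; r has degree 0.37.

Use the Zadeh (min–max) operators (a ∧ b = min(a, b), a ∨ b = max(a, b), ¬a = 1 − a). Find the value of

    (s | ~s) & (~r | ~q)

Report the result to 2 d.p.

~s = 1 − 0.28 = 0.72
s | ~s = max(a, b) on (0.28, 0.72) = 0.72
~r = 1 − 0.37 = 0.63
~q = 1 − 0.56 = 0.44
~r | ~q = max(a, b) on (0.63, 0.44) = 0.63
(s | ~s) & (~r | ~q) = min(a, b) on (0.72, 0.63) = 0.63

0.63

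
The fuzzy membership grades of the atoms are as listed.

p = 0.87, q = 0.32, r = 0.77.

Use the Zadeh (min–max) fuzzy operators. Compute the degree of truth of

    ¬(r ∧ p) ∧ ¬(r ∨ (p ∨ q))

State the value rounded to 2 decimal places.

r ∧ p = min(a, b) on (0.77, 0.87) = 0.77
¬(r ∧ p) = 1 − 0.77 = 0.23
p ∨ q = max(a, b) on (0.87, 0.32) = 0.87
r ∨ (p ∨ q) = max(a, b) on (0.77, 0.87) = 0.87
¬(r ∨ (p ∨ q)) = 1 − 0.87 = 0.13
¬(r ∧ p) ∧ ¬(r ∨ (p ∨ q)) = min(a, b) on (0.23, 0.13) = 0.13

0.13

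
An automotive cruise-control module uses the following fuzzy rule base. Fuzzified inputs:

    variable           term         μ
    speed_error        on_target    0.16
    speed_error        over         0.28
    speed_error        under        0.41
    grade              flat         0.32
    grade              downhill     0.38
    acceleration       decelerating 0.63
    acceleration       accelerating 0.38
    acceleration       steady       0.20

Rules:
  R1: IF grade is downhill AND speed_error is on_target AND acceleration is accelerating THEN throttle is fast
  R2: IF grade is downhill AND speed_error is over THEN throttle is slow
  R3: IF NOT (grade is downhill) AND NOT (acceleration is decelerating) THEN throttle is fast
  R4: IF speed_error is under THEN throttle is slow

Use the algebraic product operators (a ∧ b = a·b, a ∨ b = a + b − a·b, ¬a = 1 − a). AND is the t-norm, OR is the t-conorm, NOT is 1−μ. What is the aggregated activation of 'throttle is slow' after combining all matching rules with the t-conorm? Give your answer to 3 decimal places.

R1: downhill=0.38, on_target=0.16, accelerating=0.38; AND[a·b] → w = 0.0231
R2: downhill=0.38, over=0.28; AND[a·b] → w = 0.1064
R3: ¬downhill=1−0.38=0.62, ¬decelerating=1−0.63=0.37; AND[a·b] → w = 0.2294
R4: under=0.41 → w = 0.4100
Rules with consequent 'slow': {R2, R4} → strengths 0.1064, 0.4100
Aggregate via t-conorm [a + b − a·b]: 0.4728

0.473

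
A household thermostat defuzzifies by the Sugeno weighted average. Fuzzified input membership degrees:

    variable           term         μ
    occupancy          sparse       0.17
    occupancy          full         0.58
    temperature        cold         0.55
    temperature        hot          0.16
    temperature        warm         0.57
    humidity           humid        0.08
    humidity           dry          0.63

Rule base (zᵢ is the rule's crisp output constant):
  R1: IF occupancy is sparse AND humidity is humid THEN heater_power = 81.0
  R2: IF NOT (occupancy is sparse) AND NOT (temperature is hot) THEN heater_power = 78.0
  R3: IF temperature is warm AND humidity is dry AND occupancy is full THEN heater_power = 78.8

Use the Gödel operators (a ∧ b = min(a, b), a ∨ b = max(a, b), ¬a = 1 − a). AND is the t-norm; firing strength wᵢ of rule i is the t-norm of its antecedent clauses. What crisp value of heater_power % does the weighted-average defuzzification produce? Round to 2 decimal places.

78.47

R1 (z=81.0): sparse=0.17, humid=0.08; AND[min(a, b)] → w = 0.08
R2 (z=78.0): ¬sparse=1−0.17=0.83, ¬hot=1−0.16=0.84; AND[min(a, b)] → w = 0.83
R3 (z=78.8): warm=0.57, dry=0.63, full=0.58; AND[min(a, b)] → w = 0.57
Weighted average = (0.08·81.0 + 0.83·78.0 + 0.57·78.8) / (0.08 + 0.83 + 0.57)
  = 116.1360 / 1.4800 = 78.47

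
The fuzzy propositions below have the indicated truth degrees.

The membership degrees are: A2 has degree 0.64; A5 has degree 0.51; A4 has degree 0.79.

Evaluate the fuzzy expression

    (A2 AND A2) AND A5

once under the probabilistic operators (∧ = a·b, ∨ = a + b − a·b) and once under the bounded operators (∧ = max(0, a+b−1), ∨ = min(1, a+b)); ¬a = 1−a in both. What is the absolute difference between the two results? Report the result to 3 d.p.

Under probabilistic:
  A2 AND A2 = a·b on (0.6400, 0.6400) = 0.4096
  (A2 AND A2) AND A5 = a·b on (0.4096, 0.5100) = 0.2089
  → value = 0.2089
Under bounded:
  A2 AND A2 = max(0, a+b−1) on (0.64, 0.64) = 0.28
  (A2 AND A2) AND A5 = max(0, a+b−1) on (0.28, 0.51) = 0.00
  → value = 0.0000
|0.2089 − 0.0000| = 0.209

0.209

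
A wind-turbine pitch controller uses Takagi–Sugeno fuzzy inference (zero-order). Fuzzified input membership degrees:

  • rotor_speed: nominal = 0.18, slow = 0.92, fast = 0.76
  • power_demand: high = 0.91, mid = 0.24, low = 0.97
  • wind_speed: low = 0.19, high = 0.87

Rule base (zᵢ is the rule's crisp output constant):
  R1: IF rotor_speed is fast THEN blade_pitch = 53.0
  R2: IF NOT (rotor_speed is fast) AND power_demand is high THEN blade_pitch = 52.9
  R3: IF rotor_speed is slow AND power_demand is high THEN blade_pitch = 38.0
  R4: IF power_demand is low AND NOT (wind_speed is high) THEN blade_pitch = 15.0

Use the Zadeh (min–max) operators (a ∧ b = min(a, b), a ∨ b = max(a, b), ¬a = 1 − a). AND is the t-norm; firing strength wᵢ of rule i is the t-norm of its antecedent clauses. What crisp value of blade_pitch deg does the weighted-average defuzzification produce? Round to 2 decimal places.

R1 (z=53.0): fast=0.76 → w = 0.76
R2 (z=52.9): ¬fast=1−0.76=0.24, high=0.91; AND[min(a, b)] → w = 0.24
R3 (z=38.0): slow=0.92, high=0.91; AND[min(a, b)] → w = 0.91
R4 (z=15.0): low=0.97, ¬high=1−0.87=0.13; AND[min(a, b)] → w = 0.13
Weighted average = (0.76·53.0 + 0.24·52.9 + 0.91·38.0 + 0.13·15.0) / (0.76 + 0.24 + 0.91 + 0.13)
  = 89.5060 / 2.0400 = 43.88

43.88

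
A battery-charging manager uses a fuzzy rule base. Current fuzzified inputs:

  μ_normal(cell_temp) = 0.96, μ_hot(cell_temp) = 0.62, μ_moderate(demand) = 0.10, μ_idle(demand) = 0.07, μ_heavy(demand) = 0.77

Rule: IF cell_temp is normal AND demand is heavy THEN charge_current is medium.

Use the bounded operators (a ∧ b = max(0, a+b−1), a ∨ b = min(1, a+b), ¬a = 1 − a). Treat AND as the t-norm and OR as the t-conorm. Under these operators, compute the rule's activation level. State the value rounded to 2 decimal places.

firing strength: normal=0.96, heavy=0.77; AND[max(0, a+b−1)] → w = 0.73

0.73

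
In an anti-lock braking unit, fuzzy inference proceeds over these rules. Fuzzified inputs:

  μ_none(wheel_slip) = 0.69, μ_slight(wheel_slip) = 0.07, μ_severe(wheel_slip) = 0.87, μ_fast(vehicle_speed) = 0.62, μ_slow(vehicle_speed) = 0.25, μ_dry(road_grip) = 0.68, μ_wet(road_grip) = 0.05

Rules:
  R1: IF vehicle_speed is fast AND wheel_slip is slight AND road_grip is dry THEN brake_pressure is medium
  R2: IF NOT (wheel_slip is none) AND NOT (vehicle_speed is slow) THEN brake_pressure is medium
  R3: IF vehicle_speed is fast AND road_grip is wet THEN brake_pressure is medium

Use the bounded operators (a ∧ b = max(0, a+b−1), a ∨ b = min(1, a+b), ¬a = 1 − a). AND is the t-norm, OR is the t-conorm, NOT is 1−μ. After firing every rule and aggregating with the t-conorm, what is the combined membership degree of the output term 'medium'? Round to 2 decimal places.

R1: fast=0.62, slight=0.07, dry=0.68; AND[max(0, a+b−1)] → w = 0.00
R2: ¬none=1−0.69=0.31, ¬slow=1−0.25=0.75; AND[max(0, a+b−1)] → w = 0.06
R3: fast=0.62, wet=0.05; AND[max(0, a+b−1)] → w = 0.00
Rules with consequent 'medium': {R1, R2, R3} → strengths 0.00, 0.06, 0.00
Aggregate via t-conorm [min(1, a+b)]: 0.06

0.06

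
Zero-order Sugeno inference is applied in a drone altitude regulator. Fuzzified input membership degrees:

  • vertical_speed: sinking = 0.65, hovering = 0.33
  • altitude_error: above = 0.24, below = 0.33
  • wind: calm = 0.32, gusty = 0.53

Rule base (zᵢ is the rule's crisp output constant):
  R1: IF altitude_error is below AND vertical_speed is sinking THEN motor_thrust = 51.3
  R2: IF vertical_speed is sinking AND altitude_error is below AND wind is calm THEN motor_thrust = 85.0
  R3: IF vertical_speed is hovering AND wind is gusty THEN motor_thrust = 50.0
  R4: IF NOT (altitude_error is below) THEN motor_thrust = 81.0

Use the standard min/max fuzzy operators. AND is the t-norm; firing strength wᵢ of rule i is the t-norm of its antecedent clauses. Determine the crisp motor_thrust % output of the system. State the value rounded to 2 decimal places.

R1 (z=51.3): below=0.33, sinking=0.65; AND[min(a, b)] → w = 0.33
R2 (z=85.0): sinking=0.65, below=0.33, calm=0.32; AND[min(a, b)] → w = 0.32
R3 (z=50.0): hovering=0.33, gusty=0.53; AND[min(a, b)] → w = 0.33
R4 (z=81.0): ¬below=1−0.33=0.67 → w = 0.67
Weighted average = (0.33·51.3 + 0.32·85.0 + 0.33·50.0 + 0.67·81.0) / (0.33 + 0.32 + 0.33 + 0.67)
  = 114.8990 / 1.6500 = 69.64

69.64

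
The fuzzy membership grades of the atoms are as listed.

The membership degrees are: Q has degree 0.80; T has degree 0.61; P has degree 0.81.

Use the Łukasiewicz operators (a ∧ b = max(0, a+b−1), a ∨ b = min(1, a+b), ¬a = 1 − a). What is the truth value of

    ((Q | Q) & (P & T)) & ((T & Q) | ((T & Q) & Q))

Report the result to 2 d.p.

Q | Q = min(1, a+b) on (0.80, 0.80) = 1.00
P & T = max(0, a+b−1) on (0.81, 0.61) = 0.42
(Q | Q) & (P & T) = max(0, a+b−1) on (1.00, 0.42) = 0.42
T & Q = max(0, a+b−1) on (0.61, 0.80) = 0.41
T & Q = max(0, a+b−1) on (0.61, 0.80) = 0.41
(T & Q) & Q = max(0, a+b−1) on (0.41, 0.80) = 0.21
(T & Q) | ((T & Q) & Q) = min(1, a+b) on (0.41, 0.21) = 0.62
((Q | Q) & (P & T)) & ((T & Q) | ((T & Q) & Q)) = max(0, a+b−1) on (0.42, 0.62) = 0.04

0.04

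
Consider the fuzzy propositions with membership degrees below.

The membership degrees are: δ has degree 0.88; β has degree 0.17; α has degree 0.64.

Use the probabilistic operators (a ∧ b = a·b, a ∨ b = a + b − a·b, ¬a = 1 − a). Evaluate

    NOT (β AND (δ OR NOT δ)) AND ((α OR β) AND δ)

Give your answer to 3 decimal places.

NOT δ = 1 − 0.8800 = 0.1200
δ OR NOT δ = a + b − a·b on (0.8800, 0.1200) = 0.8944
β AND (δ OR NOT δ) = a·b on (0.1700, 0.8944) = 0.1520
NOT (β AND (δ OR NOT δ)) = 1 − 0.1520 = 0.8480
α OR β = a + b − a·b on (0.6400, 0.1700) = 0.7012
(α OR β) AND δ = a·b on (0.7012, 0.8800) = 0.6171
NOT (β AND (δ OR NOT δ)) AND ((α OR β) AND δ) = a·b on (0.8480, 0.6171) = 0.5232

0.523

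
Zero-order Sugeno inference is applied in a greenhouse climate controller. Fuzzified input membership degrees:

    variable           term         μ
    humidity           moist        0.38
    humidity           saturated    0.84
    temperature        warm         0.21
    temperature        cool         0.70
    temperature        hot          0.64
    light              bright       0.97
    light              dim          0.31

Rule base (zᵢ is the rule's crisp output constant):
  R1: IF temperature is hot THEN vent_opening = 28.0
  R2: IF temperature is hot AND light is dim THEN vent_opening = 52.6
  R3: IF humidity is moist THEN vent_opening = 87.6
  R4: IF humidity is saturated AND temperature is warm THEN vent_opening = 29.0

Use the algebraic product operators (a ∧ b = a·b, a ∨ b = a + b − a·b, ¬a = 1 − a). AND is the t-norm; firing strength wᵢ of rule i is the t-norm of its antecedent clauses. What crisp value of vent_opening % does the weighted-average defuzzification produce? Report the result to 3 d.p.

47.863

R1 (z=28.0): hot=0.64 → w = 0.6400
R2 (z=52.6): hot=0.64, dim=0.31; AND[a·b] → w = 0.1984
R3 (z=87.6): moist=0.38 → w = 0.3800
R4 (z=29.0): saturated=0.84, warm=0.21; AND[a·b] → w = 0.1764
Weighted average = (0.6400·28.0 + 0.1984·52.6 + 0.3800·87.6 + 0.1764·29.0) / (0.6400 + 0.1984 + 0.3800 + 0.1764)
  = 66.7594 / 1.3948 = 47.863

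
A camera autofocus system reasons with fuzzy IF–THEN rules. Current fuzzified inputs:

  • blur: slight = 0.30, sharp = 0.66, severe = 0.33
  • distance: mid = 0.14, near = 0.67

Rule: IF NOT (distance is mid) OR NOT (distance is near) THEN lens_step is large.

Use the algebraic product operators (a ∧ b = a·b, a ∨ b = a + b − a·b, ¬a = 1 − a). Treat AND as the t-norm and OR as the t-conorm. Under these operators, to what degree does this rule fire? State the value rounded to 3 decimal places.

0.906

firing strength: ¬mid=1−0.14=0.86, ¬near=1−0.67=0.33; OR[a + b − a·b] → w = 0.9062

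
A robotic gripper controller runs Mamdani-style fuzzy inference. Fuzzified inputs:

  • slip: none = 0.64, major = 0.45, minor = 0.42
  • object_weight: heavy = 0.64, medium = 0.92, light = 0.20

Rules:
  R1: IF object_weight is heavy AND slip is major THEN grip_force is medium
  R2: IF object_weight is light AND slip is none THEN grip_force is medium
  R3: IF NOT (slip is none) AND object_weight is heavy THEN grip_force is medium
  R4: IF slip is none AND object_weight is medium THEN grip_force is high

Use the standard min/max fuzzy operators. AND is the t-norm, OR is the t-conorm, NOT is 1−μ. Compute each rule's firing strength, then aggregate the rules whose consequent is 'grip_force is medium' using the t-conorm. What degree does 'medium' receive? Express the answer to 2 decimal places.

R1: heavy=0.64, major=0.45; AND[min(a, b)] → w = 0.45
R2: light=0.20, none=0.64; AND[min(a, b)] → w = 0.20
R3: ¬none=1−0.64=0.36, heavy=0.64; AND[min(a, b)] → w = 0.36
R4: none=0.64, medium=0.92; AND[min(a, b)] → w = 0.64
Rules with consequent 'medium': {R1, R2, R3} → strengths 0.45, 0.20, 0.36
Aggregate via t-conorm [max(a, b)]: 0.45

0.45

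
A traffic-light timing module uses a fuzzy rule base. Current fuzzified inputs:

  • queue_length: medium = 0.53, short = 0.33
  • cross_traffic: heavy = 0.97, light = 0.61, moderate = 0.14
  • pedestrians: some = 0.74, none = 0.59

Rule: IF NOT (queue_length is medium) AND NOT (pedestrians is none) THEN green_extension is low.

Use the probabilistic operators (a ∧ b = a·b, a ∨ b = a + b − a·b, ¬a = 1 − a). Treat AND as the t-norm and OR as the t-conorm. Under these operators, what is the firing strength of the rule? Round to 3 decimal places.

firing strength: ¬medium=1−0.53=0.47, ¬none=1−0.59=0.41; AND[a·b] → w = 0.1927

0.193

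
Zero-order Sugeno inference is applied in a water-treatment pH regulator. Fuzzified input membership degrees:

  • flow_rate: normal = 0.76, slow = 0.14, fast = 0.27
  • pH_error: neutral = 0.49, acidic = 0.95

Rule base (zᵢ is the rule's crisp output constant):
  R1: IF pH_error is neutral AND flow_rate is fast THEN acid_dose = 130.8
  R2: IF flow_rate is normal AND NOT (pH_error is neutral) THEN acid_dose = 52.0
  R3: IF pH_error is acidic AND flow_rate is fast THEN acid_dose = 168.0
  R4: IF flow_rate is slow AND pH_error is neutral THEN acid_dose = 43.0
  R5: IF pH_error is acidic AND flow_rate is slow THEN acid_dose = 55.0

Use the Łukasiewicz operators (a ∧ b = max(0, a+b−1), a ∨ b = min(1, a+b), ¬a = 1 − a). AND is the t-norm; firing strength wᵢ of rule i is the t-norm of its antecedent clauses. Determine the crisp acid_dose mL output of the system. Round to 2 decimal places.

R1 (z=130.8): neutral=0.49, fast=0.27; AND[max(0, a+b−1)] → w = 0.00
R2 (z=52.0): normal=0.76, ¬neutral=1−0.49=0.51; AND[max(0, a+b−1)] → w = 0.27
R3 (z=168.0): acidic=0.95, fast=0.27; AND[max(0, a+b−1)] → w = 0.22
R4 (z=43.0): slow=0.14, neutral=0.49; AND[max(0, a+b−1)] → w = 0.00
R5 (z=55.0): acidic=0.95, slow=0.14; AND[max(0, a+b−1)] → w = 0.09
Weighted average = (0.00·130.8 + 0.27·52.0 + 0.22·168.0 + 0.00·43.0 + 0.09·55.0) / (0.00 + 0.27 + 0.22 + 0.00 + 0.09)
  = 55.9500 / 0.5800 = 96.47

96.47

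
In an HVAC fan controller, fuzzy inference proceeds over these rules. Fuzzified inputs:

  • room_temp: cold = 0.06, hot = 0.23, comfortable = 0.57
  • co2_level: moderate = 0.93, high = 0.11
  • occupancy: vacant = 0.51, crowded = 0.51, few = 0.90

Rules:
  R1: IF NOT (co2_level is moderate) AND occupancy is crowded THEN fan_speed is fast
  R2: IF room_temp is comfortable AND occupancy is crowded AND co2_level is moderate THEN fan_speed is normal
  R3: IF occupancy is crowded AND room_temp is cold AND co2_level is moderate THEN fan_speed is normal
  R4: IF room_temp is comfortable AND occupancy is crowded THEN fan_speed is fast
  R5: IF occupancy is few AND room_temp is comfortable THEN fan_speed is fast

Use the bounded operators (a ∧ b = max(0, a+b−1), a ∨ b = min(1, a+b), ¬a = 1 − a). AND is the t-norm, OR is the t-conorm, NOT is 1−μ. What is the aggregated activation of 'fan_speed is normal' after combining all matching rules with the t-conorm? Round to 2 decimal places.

0.01

R1: ¬moderate=1−0.93=0.07, crowded=0.51; AND[max(0, a+b−1)] → w = 0.00
R2: comfortable=0.57, crowded=0.51, moderate=0.93; AND[max(0, a+b−1)] → w = 0.01
R3: crowded=0.51, cold=0.06, moderate=0.93; AND[max(0, a+b−1)] → w = 0.00
R4: comfortable=0.57, crowded=0.51; AND[max(0, a+b−1)] → w = 0.08
R5: few=0.90, comfortable=0.57; AND[max(0, a+b−1)] → w = 0.47
Rules with consequent 'normal': {R2, R3} → strengths 0.01, 0.00
Aggregate via t-conorm [min(1, a+b)]: 0.01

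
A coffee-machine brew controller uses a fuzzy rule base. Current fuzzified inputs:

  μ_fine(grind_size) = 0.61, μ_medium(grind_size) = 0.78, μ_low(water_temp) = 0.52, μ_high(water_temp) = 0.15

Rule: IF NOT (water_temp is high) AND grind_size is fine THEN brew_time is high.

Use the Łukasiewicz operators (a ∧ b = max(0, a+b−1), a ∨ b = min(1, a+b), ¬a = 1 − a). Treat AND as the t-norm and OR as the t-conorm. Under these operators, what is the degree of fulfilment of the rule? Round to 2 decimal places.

firing strength: ¬high=1−0.15=0.85, fine=0.61; AND[max(0, a+b−1)] → w = 0.46

0.46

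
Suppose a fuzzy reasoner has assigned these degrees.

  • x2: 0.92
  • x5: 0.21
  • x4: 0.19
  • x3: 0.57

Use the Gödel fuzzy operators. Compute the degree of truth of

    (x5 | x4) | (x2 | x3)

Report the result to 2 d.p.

x5 | x4 = max(a, b) on (0.21, 0.19) = 0.21
x2 | x3 = max(a, b) on (0.92, 0.57) = 0.92
(x5 | x4) | (x2 | x3) = max(a, b) on (0.21, 0.92) = 0.92

0.92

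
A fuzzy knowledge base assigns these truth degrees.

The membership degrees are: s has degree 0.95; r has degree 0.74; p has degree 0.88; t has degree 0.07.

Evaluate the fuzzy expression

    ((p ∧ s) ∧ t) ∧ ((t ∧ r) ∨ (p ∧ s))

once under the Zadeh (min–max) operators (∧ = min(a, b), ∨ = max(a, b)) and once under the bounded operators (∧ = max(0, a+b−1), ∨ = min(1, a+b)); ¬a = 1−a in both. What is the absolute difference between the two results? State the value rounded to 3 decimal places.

Under Zadeh (min–max):
  p ∧ s = min(a, b) on (0.88, 0.95) = 0.88
  (p ∧ s) ∧ t = min(a, b) on (0.88, 0.07) = 0.07
  t ∧ r = min(a, b) on (0.07, 0.74) = 0.07
  p ∧ s = min(a, b) on (0.88, 0.95) = 0.88
  (t ∧ r) ∨ (p ∧ s) = max(a, b) on (0.07, 0.88) = 0.88
  ((p ∧ s) ∧ t) ∧ ((t ∧ r) ∨ (p ∧ s)) = min(a, b) on (0.07, 0.88) = 0.07
  → value = 0.0700
Under bounded:
  p ∧ s = max(0, a+b−1) on (0.88, 0.95) = 0.83
  (p ∧ s) ∧ t = max(0, a+b−1) on (0.83, 0.07) = 0.00
  t ∧ r = max(0, a+b−1) on (0.07, 0.74) = 0.00
  p ∧ s = max(0, a+b−1) on (0.88, 0.95) = 0.83
  (t ∧ r) ∨ (p ∧ s) = min(1, a+b) on (0.00, 0.83) = 0.83
  ((p ∧ s) ∧ t) ∧ ((t ∧ r) ∨ (p ∧ s)) = max(0, a+b−1) on (0.00, 0.83) = 0.00
  → value = 0.0000
|0.0700 − 0.0000| = 0.070

0.070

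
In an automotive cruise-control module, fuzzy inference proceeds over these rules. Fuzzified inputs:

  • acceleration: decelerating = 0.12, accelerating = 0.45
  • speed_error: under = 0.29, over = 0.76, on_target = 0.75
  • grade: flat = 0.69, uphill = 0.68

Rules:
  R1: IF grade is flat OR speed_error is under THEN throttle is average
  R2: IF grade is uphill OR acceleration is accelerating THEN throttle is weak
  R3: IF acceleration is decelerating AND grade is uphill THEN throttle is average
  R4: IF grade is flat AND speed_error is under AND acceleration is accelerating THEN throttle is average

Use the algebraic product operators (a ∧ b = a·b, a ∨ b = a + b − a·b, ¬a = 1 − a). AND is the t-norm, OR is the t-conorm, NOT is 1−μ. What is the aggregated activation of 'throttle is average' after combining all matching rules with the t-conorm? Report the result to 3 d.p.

0.816

R1: flat=0.69, under=0.29; OR[a + b − a·b] → w = 0.7799
R2: uphill=0.68, accelerating=0.45; OR[a + b − a·b] → w = 0.8240
R3: decelerating=0.12, uphill=0.68; AND[a·b] → w = 0.0816
R4: flat=0.69, under=0.29, accelerating=0.45; AND[a·b] → w = 0.0900
Rules with consequent 'average': {R1, R3, R4} → strengths 0.7799, 0.0816, 0.0900
Aggregate via t-conorm [a + b − a·b]: 0.8161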